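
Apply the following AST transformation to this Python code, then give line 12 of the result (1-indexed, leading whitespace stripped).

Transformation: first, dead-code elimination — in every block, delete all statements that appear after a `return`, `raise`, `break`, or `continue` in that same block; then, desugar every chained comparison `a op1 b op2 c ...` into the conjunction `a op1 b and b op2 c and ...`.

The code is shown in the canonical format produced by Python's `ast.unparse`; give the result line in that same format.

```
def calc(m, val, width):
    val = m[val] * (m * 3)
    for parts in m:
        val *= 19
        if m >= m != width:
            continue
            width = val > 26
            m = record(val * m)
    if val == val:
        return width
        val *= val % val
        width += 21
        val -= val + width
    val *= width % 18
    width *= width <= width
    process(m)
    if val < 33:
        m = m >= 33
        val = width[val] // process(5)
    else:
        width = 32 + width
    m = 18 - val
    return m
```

Transformed code:
def calc(m, val, width):
    val = m[val] * (m * 3)
    for parts in m:
        val *= 19
        if m >= m and m != width:
            continue
    if val == val:
        return width
    val *= width % 18
    width *= width <= width
    process(m)
    if val < 33:
        m = m >= 33
        val = width[val] // process(5)
    else:
        width = 32 + width
    m = 18 - val
    return m

if val < 33:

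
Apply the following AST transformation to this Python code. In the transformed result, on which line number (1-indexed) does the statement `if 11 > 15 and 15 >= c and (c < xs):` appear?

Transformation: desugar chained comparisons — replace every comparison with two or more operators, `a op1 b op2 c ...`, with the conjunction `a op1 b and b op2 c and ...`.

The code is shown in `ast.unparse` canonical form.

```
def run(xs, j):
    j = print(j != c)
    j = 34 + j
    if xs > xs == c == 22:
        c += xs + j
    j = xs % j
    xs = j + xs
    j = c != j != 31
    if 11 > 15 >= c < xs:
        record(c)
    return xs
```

Transformed code:
def run(xs, j):
    j = print(j != c)
    j = 34 + j
    if xs > xs and xs == c and (c == 22):
        c += xs + j
    j = xs % j
    xs = j + xs
    j = c != j and j != 31
    if 11 > 15 and 15 >= c and (c < xs):
        record(c)
    return xs

9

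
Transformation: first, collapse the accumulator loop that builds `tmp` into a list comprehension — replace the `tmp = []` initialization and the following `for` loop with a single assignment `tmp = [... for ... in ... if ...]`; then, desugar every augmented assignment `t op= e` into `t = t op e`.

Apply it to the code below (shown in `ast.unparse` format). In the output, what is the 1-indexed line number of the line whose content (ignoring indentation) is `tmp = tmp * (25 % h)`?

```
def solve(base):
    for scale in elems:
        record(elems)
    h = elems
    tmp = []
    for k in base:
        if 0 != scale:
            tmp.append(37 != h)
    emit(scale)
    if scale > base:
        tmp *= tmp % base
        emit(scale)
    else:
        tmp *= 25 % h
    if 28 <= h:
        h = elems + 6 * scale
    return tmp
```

Transformed code:
def solve(base):
    for scale in elems:
        record(elems)
    h = elems
    tmp = [37 != h for k in base if 0 != scale]
    emit(scale)
    if scale > base:
        tmp = tmp * (tmp % base)
        emit(scale)
    else:
        tmp = tmp * (25 % h)
    if 28 <= h:
        h = elems + 6 * scale
    return tmp

11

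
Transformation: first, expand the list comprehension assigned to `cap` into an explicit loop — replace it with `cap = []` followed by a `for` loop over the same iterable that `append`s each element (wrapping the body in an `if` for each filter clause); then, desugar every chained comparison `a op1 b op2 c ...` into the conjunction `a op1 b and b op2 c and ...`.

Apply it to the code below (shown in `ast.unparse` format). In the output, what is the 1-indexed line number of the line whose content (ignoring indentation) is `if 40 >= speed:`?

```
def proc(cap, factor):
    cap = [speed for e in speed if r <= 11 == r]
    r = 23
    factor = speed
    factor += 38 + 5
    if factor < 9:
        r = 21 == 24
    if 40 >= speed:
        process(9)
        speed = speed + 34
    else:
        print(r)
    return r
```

Transformed code:
def proc(cap, factor):
    cap = []
    for e in speed:
        if r <= 11 and 11 == r:
            cap.append(speed)
    r = 23
    factor = speed
    factor += 38 + 5
    if factor < 9:
        r = 21 == 24
    if 40 >= speed:
        process(9)
        speed = speed + 34
    else:
        print(r)
    return r

11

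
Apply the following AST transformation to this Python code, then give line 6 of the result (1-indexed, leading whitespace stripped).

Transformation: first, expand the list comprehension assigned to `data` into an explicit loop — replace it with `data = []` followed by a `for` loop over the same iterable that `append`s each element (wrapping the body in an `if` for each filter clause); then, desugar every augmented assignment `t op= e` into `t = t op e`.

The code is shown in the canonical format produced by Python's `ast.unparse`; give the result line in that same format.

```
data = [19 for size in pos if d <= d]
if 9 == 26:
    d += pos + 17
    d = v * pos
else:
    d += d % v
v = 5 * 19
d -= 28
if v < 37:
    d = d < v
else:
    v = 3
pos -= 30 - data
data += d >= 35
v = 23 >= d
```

Transformed code:
data = []
for size in pos:
    if d <= d:
        data.append(19)
if 9 == 26:
    d = d + (pos + 17)
    d = v * pos
else:
    d = d + d % v
v = 5 * 19
d = d - 28
if v < 37:
    d = d < v
else:
    v = 3
pos = pos - (30 - data)
data = data + (d >= 35)
v = 23 >= d

d = d + (pos + 17)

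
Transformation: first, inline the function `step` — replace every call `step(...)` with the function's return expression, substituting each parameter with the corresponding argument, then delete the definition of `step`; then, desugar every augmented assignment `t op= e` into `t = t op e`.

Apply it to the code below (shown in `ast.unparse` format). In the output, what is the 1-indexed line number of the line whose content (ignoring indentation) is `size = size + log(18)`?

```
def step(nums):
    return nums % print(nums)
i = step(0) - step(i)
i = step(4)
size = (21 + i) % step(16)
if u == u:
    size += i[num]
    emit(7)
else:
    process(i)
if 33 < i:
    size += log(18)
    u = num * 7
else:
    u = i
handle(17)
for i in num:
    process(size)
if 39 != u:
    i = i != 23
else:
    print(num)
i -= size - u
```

Transformed code:
i = 0 % print(0) - i % print(i)
i = 4 % print(4)
size = (21 + i) % (16 % print(16))
if u == u:
    size = size + i[num]
    emit(7)
else:
    process(i)
if 33 < i:
    size = size + log(18)
    u = num * 7
else:
    u = i
handle(17)
for i in num:
    process(size)
if 39 != u:
    i = i != 23
else:
    print(num)
i = i - (size - u)

10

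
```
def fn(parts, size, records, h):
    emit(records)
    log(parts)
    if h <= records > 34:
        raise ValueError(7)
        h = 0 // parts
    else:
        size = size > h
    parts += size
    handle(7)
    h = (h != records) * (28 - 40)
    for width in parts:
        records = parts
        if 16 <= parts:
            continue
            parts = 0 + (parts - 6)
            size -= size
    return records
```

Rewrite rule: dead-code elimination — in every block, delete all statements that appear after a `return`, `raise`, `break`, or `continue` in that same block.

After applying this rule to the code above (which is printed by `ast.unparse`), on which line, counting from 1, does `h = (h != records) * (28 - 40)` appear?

Transformed code:
def fn(parts, size, records, h):
    emit(records)
    log(parts)
    if h <= records > 34:
        raise ValueError(7)
    else:
        size = size > h
    parts += size
    handle(7)
    h = (h != records) * (28 - 40)
    for width in parts:
        records = parts
        if 16 <= parts:
            continue
    return records

10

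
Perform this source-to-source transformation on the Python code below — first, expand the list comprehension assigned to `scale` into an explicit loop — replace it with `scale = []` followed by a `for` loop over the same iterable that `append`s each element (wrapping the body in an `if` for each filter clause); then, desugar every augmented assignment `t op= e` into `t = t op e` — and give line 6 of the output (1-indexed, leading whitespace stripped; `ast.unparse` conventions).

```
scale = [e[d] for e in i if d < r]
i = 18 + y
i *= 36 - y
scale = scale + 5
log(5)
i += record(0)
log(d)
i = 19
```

Transformed code:
scale = []
for e in i:
    if d < r:
        scale.append(e[d])
i = 18 + y
i = i * (36 - y)
scale = scale + 5
log(5)
i = i + record(0)
log(d)
i = 19

i = i * (36 - y)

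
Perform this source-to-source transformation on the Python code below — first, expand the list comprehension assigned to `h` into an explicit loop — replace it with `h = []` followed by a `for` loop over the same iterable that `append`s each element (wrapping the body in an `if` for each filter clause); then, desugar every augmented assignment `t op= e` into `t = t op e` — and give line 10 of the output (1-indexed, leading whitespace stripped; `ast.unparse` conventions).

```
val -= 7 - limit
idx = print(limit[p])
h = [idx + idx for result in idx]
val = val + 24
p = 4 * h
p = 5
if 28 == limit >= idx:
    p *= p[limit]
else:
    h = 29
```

p = p * p[limit]

Transformed code:
val = val - (7 - limit)
idx = print(limit[p])
h = []
for result in idx:
    h.append(idx + idx)
val = val + 24
p = 4 * h
p = 5
if 28 == limit >= idx:
    p = p * p[limit]
else:
    h = 29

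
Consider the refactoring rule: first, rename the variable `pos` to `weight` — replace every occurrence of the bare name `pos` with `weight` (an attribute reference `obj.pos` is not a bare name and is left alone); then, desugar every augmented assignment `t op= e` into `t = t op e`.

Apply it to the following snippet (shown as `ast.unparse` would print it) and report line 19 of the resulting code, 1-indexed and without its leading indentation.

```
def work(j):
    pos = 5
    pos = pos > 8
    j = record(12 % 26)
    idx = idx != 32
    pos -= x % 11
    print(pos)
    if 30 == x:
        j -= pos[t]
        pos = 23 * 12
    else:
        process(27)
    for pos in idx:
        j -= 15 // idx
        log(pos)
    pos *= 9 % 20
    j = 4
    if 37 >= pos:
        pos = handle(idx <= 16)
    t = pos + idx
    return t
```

weight = handle(idx <= 16)

Transformed code:
def work(j):
    weight = 5
    weight = weight > 8
    j = record(12 % 26)
    idx = idx != 32
    weight = weight - x % 11
    print(weight)
    if 30 == x:
        j = j - weight[t]
        weight = 23 * 12
    else:
        process(27)
    for weight in idx:
        j = j - 15 // idx
        log(weight)
    weight = weight * (9 % 20)
    j = 4
    if 37 >= weight:
        weight = handle(idx <= 16)
    t = weight + idx
    return t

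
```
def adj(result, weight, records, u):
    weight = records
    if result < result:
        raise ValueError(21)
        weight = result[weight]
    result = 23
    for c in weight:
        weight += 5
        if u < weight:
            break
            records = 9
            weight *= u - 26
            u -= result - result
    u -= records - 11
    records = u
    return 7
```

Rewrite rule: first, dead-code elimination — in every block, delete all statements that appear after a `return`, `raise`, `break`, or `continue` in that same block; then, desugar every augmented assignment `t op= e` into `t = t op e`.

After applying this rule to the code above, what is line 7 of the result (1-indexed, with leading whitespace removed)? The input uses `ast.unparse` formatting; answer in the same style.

Transformed code:
def adj(result, weight, records, u):
    weight = records
    if result < result:
        raise ValueError(21)
    result = 23
    for c in weight:
        weight = weight + 5
        if u < weight:
            break
    u = u - (records - 11)
    records = u
    return 7

weight = weight + 5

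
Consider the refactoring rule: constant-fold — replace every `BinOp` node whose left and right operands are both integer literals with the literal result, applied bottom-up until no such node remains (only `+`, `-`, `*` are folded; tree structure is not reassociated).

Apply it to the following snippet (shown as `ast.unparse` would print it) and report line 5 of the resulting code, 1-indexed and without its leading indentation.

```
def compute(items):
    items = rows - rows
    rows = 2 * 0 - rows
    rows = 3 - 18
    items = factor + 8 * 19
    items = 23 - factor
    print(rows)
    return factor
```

Transformed code:
def compute(items):
    items = rows - rows
    rows = 0 - rows
    rows = -15
    items = factor + 152
    items = 23 - factor
    print(rows)
    return factor

items = factor + 152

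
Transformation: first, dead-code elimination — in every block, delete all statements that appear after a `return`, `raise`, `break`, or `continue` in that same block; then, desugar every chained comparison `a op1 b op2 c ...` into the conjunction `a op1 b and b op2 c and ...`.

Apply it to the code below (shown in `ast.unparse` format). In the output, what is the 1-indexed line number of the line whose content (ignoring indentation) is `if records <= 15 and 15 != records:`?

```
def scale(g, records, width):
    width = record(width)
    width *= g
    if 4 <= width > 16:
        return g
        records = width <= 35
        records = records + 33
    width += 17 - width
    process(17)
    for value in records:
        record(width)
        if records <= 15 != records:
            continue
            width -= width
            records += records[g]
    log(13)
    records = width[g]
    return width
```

10

Transformed code:
def scale(g, records, width):
    width = record(width)
    width *= g
    if 4 <= width and width > 16:
        return g
    width += 17 - width
    process(17)
    for value in records:
        record(width)
        if records <= 15 and 15 != records:
            continue
    log(13)
    records = width[g]
    return width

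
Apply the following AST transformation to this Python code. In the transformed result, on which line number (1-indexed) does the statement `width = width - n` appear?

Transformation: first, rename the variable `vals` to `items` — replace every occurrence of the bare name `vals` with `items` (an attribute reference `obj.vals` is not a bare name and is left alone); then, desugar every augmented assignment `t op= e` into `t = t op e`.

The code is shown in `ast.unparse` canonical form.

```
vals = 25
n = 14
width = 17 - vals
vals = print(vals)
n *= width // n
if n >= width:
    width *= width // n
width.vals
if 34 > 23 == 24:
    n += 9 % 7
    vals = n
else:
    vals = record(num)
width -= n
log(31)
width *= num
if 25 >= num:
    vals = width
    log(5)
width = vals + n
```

14

Transformed code:
items = 25
n = 14
width = 17 - items
items = print(items)
n = n * (width // n)
if n >= width:
    width = width * (width // n)
width.vals
if 34 > 23 == 24:
    n = n + 9 % 7
    items = n
else:
    items = record(num)
width = width - n
log(31)
width = width * num
if 25 >= num:
    items = width
    log(5)
width = items + n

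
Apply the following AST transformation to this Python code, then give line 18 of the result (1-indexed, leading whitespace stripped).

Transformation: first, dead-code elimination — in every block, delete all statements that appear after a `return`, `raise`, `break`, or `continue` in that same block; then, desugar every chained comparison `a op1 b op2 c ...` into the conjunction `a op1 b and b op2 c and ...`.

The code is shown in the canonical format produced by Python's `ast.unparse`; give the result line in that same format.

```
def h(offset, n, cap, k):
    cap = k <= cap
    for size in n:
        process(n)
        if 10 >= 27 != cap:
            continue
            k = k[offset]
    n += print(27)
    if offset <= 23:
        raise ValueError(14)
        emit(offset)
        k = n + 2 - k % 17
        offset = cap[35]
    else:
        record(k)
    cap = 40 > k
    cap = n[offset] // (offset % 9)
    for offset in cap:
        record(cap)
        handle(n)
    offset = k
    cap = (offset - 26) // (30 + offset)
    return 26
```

cap = (offset - 26) // (30 + offset)

Transformed code:
def h(offset, n, cap, k):
    cap = k <= cap
    for size in n:
        process(n)
        if 10 >= 27 and 27 != cap:
            continue
    n += print(27)
    if offset <= 23:
        raise ValueError(14)
    else:
        record(k)
    cap = 40 > k
    cap = n[offset] // (offset % 9)
    for offset in cap:
        record(cap)
        handle(n)
    offset = k
    cap = (offset - 26) // (30 + offset)
    return 26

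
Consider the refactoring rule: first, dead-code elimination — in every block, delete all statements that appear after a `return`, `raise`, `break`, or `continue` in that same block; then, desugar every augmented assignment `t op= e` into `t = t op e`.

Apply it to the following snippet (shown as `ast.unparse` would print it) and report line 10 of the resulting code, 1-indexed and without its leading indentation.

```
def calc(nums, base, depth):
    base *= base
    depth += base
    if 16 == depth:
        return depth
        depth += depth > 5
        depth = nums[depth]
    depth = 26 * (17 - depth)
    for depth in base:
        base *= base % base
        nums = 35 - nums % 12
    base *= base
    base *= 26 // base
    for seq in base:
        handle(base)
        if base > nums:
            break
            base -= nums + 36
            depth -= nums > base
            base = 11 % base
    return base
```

base = base * base

Transformed code:
def calc(nums, base, depth):
    base = base * base
    depth = depth + base
    if 16 == depth:
        return depth
    depth = 26 * (17 - depth)
    for depth in base:
        base = base * (base % base)
        nums = 35 - nums % 12
    base = base * base
    base = base * (26 // base)
    for seq in base:
        handle(base)
        if base > nums:
            break
    return base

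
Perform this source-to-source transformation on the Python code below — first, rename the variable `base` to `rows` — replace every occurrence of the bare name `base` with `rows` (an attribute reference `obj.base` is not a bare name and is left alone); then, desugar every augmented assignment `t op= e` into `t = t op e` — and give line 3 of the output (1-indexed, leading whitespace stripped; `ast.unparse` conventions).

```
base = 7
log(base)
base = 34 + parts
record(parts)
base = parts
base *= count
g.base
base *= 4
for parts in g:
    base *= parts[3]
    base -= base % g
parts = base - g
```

Transformed code:
rows = 7
log(rows)
rows = 34 + parts
record(parts)
rows = parts
rows = rows * count
g.base
rows = rows * 4
for parts in g:
    rows = rows * parts[3]
    rows = rows - rows % g
parts = rows - g

rows = 34 + parts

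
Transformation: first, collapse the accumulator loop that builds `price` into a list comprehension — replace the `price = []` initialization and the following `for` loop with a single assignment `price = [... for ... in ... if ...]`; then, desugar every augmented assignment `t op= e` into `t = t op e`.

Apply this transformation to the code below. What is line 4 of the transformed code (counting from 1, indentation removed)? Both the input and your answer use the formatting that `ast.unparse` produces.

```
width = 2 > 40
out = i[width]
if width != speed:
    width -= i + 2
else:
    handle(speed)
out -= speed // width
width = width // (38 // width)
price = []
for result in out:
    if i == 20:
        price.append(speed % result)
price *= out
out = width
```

width = width - (i + 2)

Transformed code:
width = 2 > 40
out = i[width]
if width != speed:
    width = width - (i + 2)
else:
    handle(speed)
out = out - speed // width
width = width // (38 // width)
price = [speed % result for result in out if i == 20]
price = price * out
out = width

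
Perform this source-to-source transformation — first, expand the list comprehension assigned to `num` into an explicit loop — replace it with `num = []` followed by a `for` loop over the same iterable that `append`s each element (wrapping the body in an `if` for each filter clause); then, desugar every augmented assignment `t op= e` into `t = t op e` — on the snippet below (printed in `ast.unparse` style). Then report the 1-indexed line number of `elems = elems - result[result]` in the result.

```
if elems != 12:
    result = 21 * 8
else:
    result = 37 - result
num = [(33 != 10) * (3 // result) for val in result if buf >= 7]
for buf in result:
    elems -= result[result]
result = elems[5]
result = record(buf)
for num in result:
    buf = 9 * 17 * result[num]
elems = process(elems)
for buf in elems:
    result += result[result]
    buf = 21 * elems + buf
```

Transformed code:
if elems != 12:
    result = 21 * 8
else:
    result = 37 - result
num = []
for val in result:
    if buf >= 7:
        num.append((33 != 10) * (3 // result))
for buf in result:
    elems = elems - result[result]
result = elems[5]
result = record(buf)
for num in result:
    buf = 9 * 17 * result[num]
elems = process(elems)
for buf in elems:
    result = result + result[result]
    buf = 21 * elems + buf

10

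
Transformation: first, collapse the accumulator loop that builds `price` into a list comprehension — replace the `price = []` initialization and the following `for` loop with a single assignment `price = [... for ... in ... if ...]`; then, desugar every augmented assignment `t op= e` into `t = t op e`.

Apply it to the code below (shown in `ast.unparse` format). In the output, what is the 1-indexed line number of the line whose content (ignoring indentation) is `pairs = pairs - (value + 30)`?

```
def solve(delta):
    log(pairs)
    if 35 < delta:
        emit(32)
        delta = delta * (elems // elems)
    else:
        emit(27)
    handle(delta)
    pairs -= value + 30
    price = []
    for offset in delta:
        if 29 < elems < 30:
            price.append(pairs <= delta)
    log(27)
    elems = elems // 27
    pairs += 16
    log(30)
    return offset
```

9

Transformed code:
def solve(delta):
    log(pairs)
    if 35 < delta:
        emit(32)
        delta = delta * (elems // elems)
    else:
        emit(27)
    handle(delta)
    pairs = pairs - (value + 30)
    price = [pairs <= delta for offset in delta if 29 < elems < 30]
    log(27)
    elems = elems // 27
    pairs = pairs + 16
    log(30)
    return offset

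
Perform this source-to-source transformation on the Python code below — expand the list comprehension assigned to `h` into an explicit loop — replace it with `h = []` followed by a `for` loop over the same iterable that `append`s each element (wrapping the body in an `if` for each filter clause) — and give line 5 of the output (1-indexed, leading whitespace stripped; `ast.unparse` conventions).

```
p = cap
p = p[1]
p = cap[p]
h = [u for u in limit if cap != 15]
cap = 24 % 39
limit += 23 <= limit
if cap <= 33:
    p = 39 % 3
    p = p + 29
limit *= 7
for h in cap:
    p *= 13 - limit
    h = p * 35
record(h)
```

Transformed code:
p = cap
p = p[1]
p = cap[p]
h = []
for u in limit:
    if cap != 15:
        h.append(u)
cap = 24 % 39
limit += 23 <= limit
if cap <= 33:
    p = 39 % 3
    p = p + 29
limit *= 7
for h in cap:
    p *= 13 - limit
    h = p * 35
record(h)

for u in limit:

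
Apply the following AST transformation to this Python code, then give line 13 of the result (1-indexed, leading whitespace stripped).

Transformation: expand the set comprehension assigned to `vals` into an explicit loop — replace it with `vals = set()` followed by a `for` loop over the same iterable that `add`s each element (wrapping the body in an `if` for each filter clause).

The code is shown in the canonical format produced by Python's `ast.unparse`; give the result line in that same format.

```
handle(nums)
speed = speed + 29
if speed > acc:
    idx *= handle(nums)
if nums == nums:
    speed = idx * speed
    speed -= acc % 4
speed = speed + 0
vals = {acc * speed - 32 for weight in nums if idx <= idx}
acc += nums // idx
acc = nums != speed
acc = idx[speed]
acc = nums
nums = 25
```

Transformed code:
handle(nums)
speed = speed + 29
if speed > acc:
    idx *= handle(nums)
if nums == nums:
    speed = idx * speed
    speed -= acc % 4
speed = speed + 0
vals = set()
for weight in nums:
    if idx <= idx:
        vals.add(acc * speed - 32)
acc += nums // idx
acc = nums != speed
acc = idx[speed]
acc = nums
nums = 25

acc += nums // idx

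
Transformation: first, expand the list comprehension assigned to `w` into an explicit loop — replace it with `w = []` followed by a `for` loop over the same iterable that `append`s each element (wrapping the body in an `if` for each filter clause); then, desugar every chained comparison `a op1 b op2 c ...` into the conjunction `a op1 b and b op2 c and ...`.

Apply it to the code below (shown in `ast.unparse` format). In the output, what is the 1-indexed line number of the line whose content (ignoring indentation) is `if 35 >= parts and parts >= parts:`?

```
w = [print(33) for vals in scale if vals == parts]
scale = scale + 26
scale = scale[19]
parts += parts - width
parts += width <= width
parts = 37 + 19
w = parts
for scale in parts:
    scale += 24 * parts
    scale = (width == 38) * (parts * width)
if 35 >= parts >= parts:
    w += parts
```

14

Transformed code:
w = []
for vals in scale:
    if vals == parts:
        w.append(print(33))
scale = scale + 26
scale = scale[19]
parts += parts - width
parts += width <= width
parts = 37 + 19
w = parts
for scale in parts:
    scale += 24 * parts
    scale = (width == 38) * (parts * width)
if 35 >= parts and parts >= parts:
    w += parts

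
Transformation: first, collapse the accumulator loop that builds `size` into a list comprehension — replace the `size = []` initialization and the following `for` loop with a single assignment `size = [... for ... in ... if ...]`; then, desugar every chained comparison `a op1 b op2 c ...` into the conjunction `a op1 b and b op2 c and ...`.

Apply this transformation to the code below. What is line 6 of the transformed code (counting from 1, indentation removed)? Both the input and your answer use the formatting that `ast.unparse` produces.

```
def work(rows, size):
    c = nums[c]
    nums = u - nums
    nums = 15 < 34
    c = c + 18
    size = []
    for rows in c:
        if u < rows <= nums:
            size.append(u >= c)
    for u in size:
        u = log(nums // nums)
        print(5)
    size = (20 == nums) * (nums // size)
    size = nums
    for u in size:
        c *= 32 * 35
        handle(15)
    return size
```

Transformed code:
def work(rows, size):
    c = nums[c]
    nums = u - nums
    nums = 15 < 34
    c = c + 18
    size = [u >= c for rows in c if u < rows and rows <= nums]
    for u in size:
        u = log(nums // nums)
        print(5)
    size = (20 == nums) * (nums // size)
    size = nums
    for u in size:
        c *= 32 * 35
        handle(15)
    return size

size = [u >= c for rows in c if u < rows and rows <= nums]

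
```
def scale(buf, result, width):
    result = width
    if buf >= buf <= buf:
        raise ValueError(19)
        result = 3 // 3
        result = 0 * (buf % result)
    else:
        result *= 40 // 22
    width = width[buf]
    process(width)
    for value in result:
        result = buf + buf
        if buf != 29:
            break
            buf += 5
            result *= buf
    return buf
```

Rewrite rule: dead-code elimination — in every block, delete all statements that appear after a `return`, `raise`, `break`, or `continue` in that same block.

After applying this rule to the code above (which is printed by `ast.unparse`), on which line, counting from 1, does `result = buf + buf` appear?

Transformed code:
def scale(buf, result, width):
    result = width
    if buf >= buf <= buf:
        raise ValueError(19)
    else:
        result *= 40 // 22
    width = width[buf]
    process(width)
    for value in result:
        result = buf + buf
        if buf != 29:
            break
    return buf

10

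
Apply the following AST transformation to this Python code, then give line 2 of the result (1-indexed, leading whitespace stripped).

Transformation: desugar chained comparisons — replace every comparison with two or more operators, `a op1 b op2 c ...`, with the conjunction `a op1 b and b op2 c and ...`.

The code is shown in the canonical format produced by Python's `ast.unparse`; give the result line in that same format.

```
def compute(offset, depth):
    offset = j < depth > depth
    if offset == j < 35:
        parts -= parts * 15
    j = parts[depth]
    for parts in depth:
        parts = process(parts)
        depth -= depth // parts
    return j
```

Transformed code:
def compute(offset, depth):
    offset = j < depth and depth > depth
    if offset == j and j < 35:
        parts -= parts * 15
    j = parts[depth]
    for parts in depth:
        parts = process(parts)
        depth -= depth // parts
    return j

offset = j < depth and depth > depth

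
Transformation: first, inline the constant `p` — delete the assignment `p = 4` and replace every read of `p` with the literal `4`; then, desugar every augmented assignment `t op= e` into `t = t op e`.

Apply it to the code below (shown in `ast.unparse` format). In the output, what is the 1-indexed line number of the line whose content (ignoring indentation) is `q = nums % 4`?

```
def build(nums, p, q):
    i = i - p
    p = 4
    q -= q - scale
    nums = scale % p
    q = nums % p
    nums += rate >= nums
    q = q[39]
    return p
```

Transformed code:
def build(nums, p, q):
    i = i - 4
    q = q - (q - scale)
    nums = scale % 4
    q = nums % 4
    nums = nums + (rate >= nums)
    q = q[39]
    return 4

5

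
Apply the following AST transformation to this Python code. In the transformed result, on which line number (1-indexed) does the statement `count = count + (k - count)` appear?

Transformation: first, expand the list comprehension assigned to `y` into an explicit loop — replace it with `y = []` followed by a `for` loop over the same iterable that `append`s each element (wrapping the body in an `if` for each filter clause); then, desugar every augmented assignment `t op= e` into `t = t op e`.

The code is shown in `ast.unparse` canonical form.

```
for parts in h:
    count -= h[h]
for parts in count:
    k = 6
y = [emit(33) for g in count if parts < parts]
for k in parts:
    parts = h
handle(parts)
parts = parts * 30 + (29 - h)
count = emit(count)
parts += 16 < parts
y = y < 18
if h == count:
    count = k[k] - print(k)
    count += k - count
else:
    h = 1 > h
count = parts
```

18

Transformed code:
for parts in h:
    count = count - h[h]
for parts in count:
    k = 6
y = []
for g in count:
    if parts < parts:
        y.append(emit(33))
for k in parts:
    parts = h
handle(parts)
parts = parts * 30 + (29 - h)
count = emit(count)
parts = parts + (16 < parts)
y = y < 18
if h == count:
    count = k[k] - print(k)
    count = count + (k - count)
else:
    h = 1 > h
count = parts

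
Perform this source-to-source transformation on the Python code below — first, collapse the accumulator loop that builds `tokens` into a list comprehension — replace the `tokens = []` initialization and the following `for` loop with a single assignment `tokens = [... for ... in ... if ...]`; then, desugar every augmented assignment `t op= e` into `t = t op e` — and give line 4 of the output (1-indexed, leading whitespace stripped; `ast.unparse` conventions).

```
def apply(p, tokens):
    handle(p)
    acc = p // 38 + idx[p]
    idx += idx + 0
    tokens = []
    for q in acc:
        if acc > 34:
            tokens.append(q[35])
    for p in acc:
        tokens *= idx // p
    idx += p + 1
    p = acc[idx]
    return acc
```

Transformed code:
def apply(p, tokens):
    handle(p)
    acc = p // 38 + idx[p]
    idx = idx + (idx + 0)
    tokens = [q[35] for q in acc if acc > 34]
    for p in acc:
        tokens = tokens * (idx // p)
    idx = idx + (p + 1)
    p = acc[idx]
    return acc

idx = idx + (idx + 0)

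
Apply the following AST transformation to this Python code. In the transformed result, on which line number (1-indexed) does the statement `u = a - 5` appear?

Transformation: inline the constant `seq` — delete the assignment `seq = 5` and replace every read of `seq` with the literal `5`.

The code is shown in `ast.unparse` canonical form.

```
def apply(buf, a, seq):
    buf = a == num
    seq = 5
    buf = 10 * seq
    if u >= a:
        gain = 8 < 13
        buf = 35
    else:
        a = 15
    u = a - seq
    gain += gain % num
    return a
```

9

Transformed code:
def apply(buf, a, seq):
    buf = a == num
    buf = 10 * 5
    if u >= a:
        gain = 8 < 13
        buf = 35
    else:
        a = 15
    u = a - 5
    gain += gain % num
    return a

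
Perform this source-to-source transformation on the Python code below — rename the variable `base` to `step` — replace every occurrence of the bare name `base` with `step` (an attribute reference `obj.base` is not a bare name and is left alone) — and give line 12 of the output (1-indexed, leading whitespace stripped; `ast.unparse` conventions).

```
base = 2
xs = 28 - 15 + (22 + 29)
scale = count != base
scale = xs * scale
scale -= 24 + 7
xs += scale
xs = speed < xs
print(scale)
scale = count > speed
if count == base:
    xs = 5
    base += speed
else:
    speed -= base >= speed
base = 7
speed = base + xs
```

step += speed

Transformed code:
step = 2
xs = 28 - 15 + (22 + 29)
scale = count != step
scale = xs * scale
scale -= 24 + 7
xs += scale
xs = speed < xs
print(scale)
scale = count > speed
if count == step:
    xs = 5
    step += speed
else:
    speed -= step >= speed
step = 7
speed = step + xs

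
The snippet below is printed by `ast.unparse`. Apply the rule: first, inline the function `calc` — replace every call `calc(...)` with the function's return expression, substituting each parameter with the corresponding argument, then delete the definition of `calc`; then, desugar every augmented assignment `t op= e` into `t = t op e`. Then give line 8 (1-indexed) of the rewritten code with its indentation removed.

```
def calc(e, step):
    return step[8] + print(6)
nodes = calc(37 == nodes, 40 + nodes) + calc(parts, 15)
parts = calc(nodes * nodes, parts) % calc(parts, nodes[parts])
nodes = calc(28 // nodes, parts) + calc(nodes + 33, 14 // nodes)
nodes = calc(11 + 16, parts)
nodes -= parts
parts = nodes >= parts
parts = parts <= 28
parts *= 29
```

Transformed code:
nodes = (40 + nodes)[8] + print(6) + (15[8] + print(6))
parts = (parts[8] + print(6)) % (nodes[parts][8] + print(6))
nodes = parts[8] + print(6) + ((14 // nodes)[8] + print(6))
nodes = parts[8] + print(6)
nodes = nodes - parts
parts = nodes >= parts
parts = parts <= 28
parts = parts * 29

parts = parts * 29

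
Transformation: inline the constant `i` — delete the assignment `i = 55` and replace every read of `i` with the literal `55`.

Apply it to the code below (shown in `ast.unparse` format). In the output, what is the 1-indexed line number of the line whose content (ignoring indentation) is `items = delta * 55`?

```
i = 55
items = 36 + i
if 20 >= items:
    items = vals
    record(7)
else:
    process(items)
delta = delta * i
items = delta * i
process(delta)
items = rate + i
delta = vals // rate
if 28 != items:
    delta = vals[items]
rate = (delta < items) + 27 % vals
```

8

Transformed code:
items = 36 + 55
if 20 >= items:
    items = vals
    record(7)
else:
    process(items)
delta = delta * 55
items = delta * 55
process(delta)
items = rate + 55
delta = vals // rate
if 28 != items:
    delta = vals[items]
rate = (delta < items) + 27 % vals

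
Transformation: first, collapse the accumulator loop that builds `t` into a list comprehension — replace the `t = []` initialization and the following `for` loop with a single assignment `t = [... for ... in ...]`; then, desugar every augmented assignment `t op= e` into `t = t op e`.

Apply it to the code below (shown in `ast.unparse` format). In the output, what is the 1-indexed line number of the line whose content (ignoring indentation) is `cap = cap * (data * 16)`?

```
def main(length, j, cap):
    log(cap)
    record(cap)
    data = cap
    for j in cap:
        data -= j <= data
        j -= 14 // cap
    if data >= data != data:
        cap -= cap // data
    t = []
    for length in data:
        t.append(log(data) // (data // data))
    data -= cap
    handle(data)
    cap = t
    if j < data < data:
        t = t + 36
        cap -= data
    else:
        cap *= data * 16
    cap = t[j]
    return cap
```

18

Transformed code:
def main(length, j, cap):
    log(cap)
    record(cap)
    data = cap
    for j in cap:
        data = data - (j <= data)
        j = j - 14 // cap
    if data >= data != data:
        cap = cap - cap // data
    t = [log(data) // (data // data) for length in data]
    data = data - cap
    handle(data)
    cap = t
    if j < data < data:
        t = t + 36
        cap = cap - data
    else:
        cap = cap * (data * 16)
    cap = t[j]
    return cap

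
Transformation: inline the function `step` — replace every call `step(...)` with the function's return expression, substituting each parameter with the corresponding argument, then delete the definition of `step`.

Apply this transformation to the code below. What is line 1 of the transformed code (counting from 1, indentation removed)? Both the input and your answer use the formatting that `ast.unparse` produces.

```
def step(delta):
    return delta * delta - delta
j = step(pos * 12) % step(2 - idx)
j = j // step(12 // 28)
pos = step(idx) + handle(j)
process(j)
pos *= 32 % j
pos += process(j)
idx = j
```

j = (pos * 12 * (pos * 12) - pos * 12) % ((2 - idx) * (2 - idx) - (2 - idx))

Transformed code:
j = (pos * 12 * (pos * 12) - pos * 12) % ((2 - idx) * (2 - idx) - (2 - idx))
j = j // (12 // 28 * (12 // 28) - 12 // 28)
pos = idx * idx - idx + handle(j)
process(j)
pos *= 32 % j
pos += process(j)
idx = j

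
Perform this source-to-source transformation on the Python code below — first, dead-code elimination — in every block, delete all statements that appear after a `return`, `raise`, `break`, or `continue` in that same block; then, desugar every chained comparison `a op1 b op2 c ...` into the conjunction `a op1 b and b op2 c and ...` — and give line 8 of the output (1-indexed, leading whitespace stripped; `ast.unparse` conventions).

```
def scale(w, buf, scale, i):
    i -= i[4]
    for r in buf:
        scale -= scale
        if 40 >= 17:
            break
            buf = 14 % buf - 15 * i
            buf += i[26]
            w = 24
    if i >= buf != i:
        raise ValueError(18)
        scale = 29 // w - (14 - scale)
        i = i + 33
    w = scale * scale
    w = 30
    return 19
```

raise ValueError(18)

Transformed code:
def scale(w, buf, scale, i):
    i -= i[4]
    for r in buf:
        scale -= scale
        if 40 >= 17:
            break
    if i >= buf and buf != i:
        raise ValueError(18)
    w = scale * scale
    w = 30
    return 19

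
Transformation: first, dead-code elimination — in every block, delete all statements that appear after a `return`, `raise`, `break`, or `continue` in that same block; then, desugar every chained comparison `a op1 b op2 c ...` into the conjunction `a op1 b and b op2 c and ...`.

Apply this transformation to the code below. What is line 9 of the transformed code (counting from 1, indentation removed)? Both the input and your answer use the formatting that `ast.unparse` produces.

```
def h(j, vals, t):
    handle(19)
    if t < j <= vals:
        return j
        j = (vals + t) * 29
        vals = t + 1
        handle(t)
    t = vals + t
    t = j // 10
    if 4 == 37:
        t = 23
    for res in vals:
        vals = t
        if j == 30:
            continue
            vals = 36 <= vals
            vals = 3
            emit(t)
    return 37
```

for res in vals:

Transformed code:
def h(j, vals, t):
    handle(19)
    if t < j and j <= vals:
        return j
    t = vals + t
    t = j // 10
    if 4 == 37:
        t = 23
    for res in vals:
        vals = t
        if j == 30:
            continue
    return 37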